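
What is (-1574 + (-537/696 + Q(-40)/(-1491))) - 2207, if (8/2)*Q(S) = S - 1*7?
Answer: -1308157435/345912 ≈ -3781.8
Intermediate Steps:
Q(S) = -7/4 + S/4 (Q(S) = (S - 1*7)/4 = (S - 7)/4 = (-7 + S)/4 = -7/4 + S/4)
(-1574 + (-537/696 + Q(-40)/(-1491))) - 2207 = (-1574 + (-537/696 + (-7/4 + (1/4)*(-40))/(-1491))) - 2207 = (-1574 + (-537*1/696 + (-7/4 - 10)*(-1/1491))) - 2207 = (-1574 + (-179/232 - 47/4*(-1/1491))) - 2207 = (-1574 + (-179/232 + 47/5964)) - 2207 = (-1574 - 264163/345912) - 2207 = -544729651/345912 - 2207 = -1308157435/345912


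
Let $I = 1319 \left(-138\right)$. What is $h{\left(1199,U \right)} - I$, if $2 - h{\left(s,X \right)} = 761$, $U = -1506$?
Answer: $181263$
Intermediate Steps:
$I = -182022$
$h{\left(s,X \right)} = -759$ ($h{\left(s,X \right)} = 2 - 761 = -759$)
$h{\left(1199,U \right)} - I = -759 - -182022 = -759 + 182022 = 181263$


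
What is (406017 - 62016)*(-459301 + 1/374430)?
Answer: -2817140058840449/17830 ≈ -1.5800e+11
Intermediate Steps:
(406017 - 62016)*(-459301 + 1/374430) = 344001*(-459301 + 1/374430) = 344001*(-171976073429/374430) = -2817140058840449/17830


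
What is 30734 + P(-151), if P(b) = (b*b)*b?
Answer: -3412217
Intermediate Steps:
P(b) = b³ (P(b) = b²*b = b³)
30734 + P(-151) = 30734 + (-151)³ = 30734 - 3442951 = -3412217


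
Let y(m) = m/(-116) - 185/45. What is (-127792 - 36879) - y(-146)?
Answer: -85956773/522 ≈ -1.6467e+5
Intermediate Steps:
y(m) = -37/9 - m/116 (y(m) = m*(-1/116) - 185*1/45 = -m/116 - 37/9 = -37/9 - m/116)
(-127792 - 36879) - y(-146) = (-127792 - 36879) - (-37/9 - 1/116*(-146)) = -164671 - (-37/9 + 73/58) = -164671 - 1*(-1489/522) = -164671 + 1489/522 = -85956773/522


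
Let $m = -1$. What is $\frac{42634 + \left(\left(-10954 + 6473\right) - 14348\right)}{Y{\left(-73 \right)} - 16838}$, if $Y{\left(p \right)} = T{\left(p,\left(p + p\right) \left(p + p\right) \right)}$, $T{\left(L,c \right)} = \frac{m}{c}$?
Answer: $- \frac{169142460}{119639603} \approx -1.4138$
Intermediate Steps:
$T{\left(L,c \right)} = - \frac{1}{c}$
$Y{\left(p \right)} = - \frac{1}{4 p^{2}}$ ($Y{\left(p \right)} = - \frac{1}{\left(p + p\right) \left(p + p\right)} = - \frac{1}{2 p 2 p} = - \frac{1}{4 p^{2}}$)
$\frac{42634 + \left(\left(-10954 + 6473\right) - 14348\right)}{Y{\left(-73 \right)} - 16838} = \frac{42634 + \left(\left(-10954 + 6473\right) - 14348\right)}{- \frac{1}{4 \cdot 5329} - 16838} = \frac{42634 - 18829}{\left(- \frac{1}{4}\right) \frac{1}{5329} - 16838} = \frac{42634 - 18829}{- \frac{1}{21316} - 16838} = \frac{23805}{- \frac{358918809}{21316}} = 23805 \left(- \frac{21316}{358918809}\right) = - \frac{169142460}{119639603}$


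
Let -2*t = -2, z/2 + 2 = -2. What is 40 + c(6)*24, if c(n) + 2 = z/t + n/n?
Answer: -176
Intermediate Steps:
z = -8 (z = -4 + 2*(-2) = -4 - 4 = -8)
t = 1 (t = -1/2*(-2) = 1)
c(n) = -9 (c(n) = -2 + (-8/1 + n/n) = -2 + (-8*1 + 1) = -2 + (-8 + 1) = -2 - 7 = -9)
40 + c(6)*24 = 40 - 9*24 = 40 - 216 = -176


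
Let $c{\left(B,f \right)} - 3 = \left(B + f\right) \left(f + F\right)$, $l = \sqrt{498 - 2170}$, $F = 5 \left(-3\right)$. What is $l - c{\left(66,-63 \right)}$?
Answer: $231 + 2 i \sqrt{418} \approx 231.0 + 40.89 i$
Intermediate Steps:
$F = -15$
$l = 2 i \sqrt{418}$ ($l = \sqrt{-1672} = 2 i \sqrt{418} \approx 40.89 i$)
$c{\left(B,f \right)} = 3 + \left(-15 + f\right) \left(B + f\right)$ ($c{\left(B,f \right)} = 3 + \left(B + f\right) \left(f - 15\right) = 3 + \left(B + f\right) \left(-15 + f\right) = 3 + \left(-15 + f\right) \left(B + f\right)$)
$l - c{\left(66,-63 \right)} = 2 i \sqrt{418} - \left(3 + \left(-63\right)^{2} - 990 - -945 + 66 \left(-63\right)\right) = 2 i \sqrt{418} - \left(3 + 3969 - 990 + 945 - 4158\right) = 2 i \sqrt{418} - -231 = 2 i \sqrt{418} + 231 = 231 + 2 i \sqrt{418}$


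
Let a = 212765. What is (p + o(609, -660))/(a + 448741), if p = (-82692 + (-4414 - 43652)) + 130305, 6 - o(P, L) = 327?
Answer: -129/110251 ≈ -0.0011701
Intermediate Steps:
o(P, L) = -321 (o(P, L) = 6 - 1*327 = 6 - 327 = -321)
p = -453 (p = (-82692 - 48066) + 130305 = -130758 + 130305 = -453)
(p + o(609, -660))/(a + 448741) = (-453 - 321)/(212765 + 448741) = -774/661506 = -774*1/661506 = -129/110251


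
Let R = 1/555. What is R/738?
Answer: 1/409590 ≈ 2.4415e-6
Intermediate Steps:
R = 1/555 ≈ 0.0018018
R/738 = (1/555)/738 = (1/555)*(1/738) = 1/409590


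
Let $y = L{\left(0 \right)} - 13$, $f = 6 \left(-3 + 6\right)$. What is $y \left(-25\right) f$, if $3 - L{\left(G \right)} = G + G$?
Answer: $4500$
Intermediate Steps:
$L{\left(G \right)} = 3 - 2 G$ ($L{\left(G \right)} = 3 - \left(G + G\right) = 3 - 2 G$)
$f = 18$ ($f = 6 \cdot 3 = 18$)
$y = -10$ ($y = \left(3 - 0\right) - 13 = \left(3 + 0\right) - 13 = 3 - 13 = -10$)
$y \left(-25\right) f = \left(-10\right) \left(-25\right) 18 = 250 \cdot 18 = 4500$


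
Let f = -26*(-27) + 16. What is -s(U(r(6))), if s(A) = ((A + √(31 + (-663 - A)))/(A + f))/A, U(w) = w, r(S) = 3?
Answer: -1/721 - I*√635/2163 ≈ -0.001387 - 0.01165*I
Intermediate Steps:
f = 718 (f = 702 + 16 = 718)
s(A) = (A + √(-632 - A))/(A*(718 + A)) (s(A) = ((A + √(31 + (-663 - A)))/(A + 718))/A = ((A + √(-632 - A))/(718 + A))/A = (A + √(-632 - A))/(A*(718 + A)))
-s(U(r(6))) = -(3 + √(-632 - 1*3))/(3*(718 + 3)) = -(3 + √(-632 - 3))/(3*721) = -(3 + √(-635))/(3*721) = -(3 + I*√635)/(3*721) = -(1/721 + I*√635/2163) = -1/721 - I*√635/2163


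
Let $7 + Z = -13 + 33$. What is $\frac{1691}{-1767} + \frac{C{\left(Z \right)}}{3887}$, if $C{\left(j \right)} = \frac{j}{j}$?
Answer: $- \frac{345850}{361491} \approx -0.95673$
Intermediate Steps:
$Z = 13$ ($Z = -7 + \left(-13 + 33\right) = -7 + 20 = 13$)
$C{\left(j \right)} = 1$
$\frac{1691}{-1767} + \frac{C{\left(Z \right)}}{3887} = \frac{1691}{-1767} + 1 \cdot \frac{1}{3887} = 1691 \left(- \frac{1}{1767}\right) + 1 \cdot \frac{1}{3887} = - \frac{89}{93} + \frac{1}{3887} = - \frac{345850}{361491}$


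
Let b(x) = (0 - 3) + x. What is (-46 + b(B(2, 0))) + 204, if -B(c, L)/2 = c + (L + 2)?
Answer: 147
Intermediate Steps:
B(c, L) = -4 - 2*L - 2*c (B(c, L) = -2*(c + (L + 2)) = -2*(c + (2 + L)) = -2*(2 + L + c) = -4 - 2*L - 2*c)
b(x) = -3 + x
(-46 + b(B(2, 0))) + 204 = (-46 + (-3 + (-4 - 2*0 - 2*2))) + 204 = (-46 + (-3 + (-4 + 0 - 4))) + 204 = (-46 + (-3 - 8)) + 204 = (-46 - 11) + 204 = -57 + 204 = 147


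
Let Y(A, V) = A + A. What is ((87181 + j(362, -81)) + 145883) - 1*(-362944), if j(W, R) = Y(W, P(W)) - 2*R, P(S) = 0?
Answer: 596894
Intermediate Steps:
Y(A, V) = 2*A
j(W, R) = -2*R + 2*W (j(W, R) = 2*W - 2*R = -2*R + 2*W)
((87181 + j(362, -81)) + 145883) - 1*(-362944) = ((87181 + (-2*(-81) + 2*362)) + 145883) - 1*(-362944) = ((87181 + (162 + 724)) + 145883) + 362944 = ((87181 + 886) + 145883) + 362944 = (88067 + 145883) + 362944 = 233950 + 362944 = 596894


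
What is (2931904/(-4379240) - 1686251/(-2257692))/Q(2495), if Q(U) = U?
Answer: 95645202959/3083500363703700 ≈ 3.1018e-5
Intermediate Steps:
(2931904/(-4379240) - 1686251/(-2257692))/Q(2495) = (2931904/(-4379240) - 1686251/(-2257692))/2495 = (2931904*(-1/4379240) - 1686251*(-1/2257692))*(1/2495) = (-366488/547405 + 1686251/2257692)*(1/2495) = (95645202959/1235871889260)*(1/2495) = 95645202959/3083500363703700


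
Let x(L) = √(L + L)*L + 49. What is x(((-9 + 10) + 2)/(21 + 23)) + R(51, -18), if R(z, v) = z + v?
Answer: 82 + 3*√66/968 ≈ 82.025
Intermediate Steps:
R(z, v) = v + z
x(L) = 49 + √2*L^(3/2) (x(L) = √(2*L)*L + 49 = (√2*√L)*L + 49 = √2*L^(3/2) + 49 = 49 + √2*L^(3/2))
x(((-9 + 10) + 2)/(21 + 23)) + R(51, -18) = (49 + √2*(((-9 + 10) + 2)/(21 + 23))^(3/2)) + (-18 + 51) = (49 + √2*((1 + 2)/44)^(3/2)) + 33 = (49 + √2*(3*(1/44))^(3/2)) + 33 = (49 + √2*(3/44)^(3/2)) + 33 = (49 + √2*(3*√33/968)) + 33 = (49 + 3*√66/968) + 33 = 82 + 3*√66/968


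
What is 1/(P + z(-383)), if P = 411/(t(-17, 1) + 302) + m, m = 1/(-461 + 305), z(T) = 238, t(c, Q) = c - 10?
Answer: 42900/10274041 ≈ 0.0041756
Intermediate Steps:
t(c, Q) = -10 + c
m = -1/156 (m = 1/(-156) = -1/156 ≈ -0.0064103)
P = 63841/42900 (P = 411/((-10 - 17) + 302) - 1/156 = 411/(-27 + 302) - 1/156 = 411/275 - 1/156 = 63841/42900 ≈ 1.4881)
1/(P + z(-383)) = 1/(63841/42900 + 238) = 1/(10274041/42900) = 42900/10274041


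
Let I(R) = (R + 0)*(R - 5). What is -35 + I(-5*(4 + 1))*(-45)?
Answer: -33785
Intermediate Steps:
I(R) = R*(-5 + R)
-35 + I(-5*(4 + 1))*(-45) = -35 + ((-5*(4 + 1))*(-5 - 5*(4 + 1)))*(-45) = -35 + ((-5*5)*(-5 - 5*5))*(-45) = -35 - 25*(-5 - 25)*(-45) = -35 - 25*(-30)*(-45) = -35 + 750*(-45) = -35 - 33750 = -33785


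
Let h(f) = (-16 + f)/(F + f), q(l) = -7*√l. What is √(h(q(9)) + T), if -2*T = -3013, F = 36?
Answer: √1353630/30 ≈ 38.782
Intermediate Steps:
h(f) = (-16 + f)/(36 + f)
T = 3013/2 (T = -½*(-3013) = 3013/2 ≈ 1506.5)
√(h(q(9)) + T) = √((-16 - 7*√9)/(36 - 7*√9) + 3013/2) = √((-16 - 7*3)/(36 - 7*3) + 3013/2) = √((-16 - 21)/(36 - 21) + 3013/2) = √(-37/15 + 3013/2) = √(45121/30) = √1353630/30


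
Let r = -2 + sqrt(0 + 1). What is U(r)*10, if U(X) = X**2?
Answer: 10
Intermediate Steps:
r = -1 (r = -2 + sqrt(1) = -2 + 1 = -1)
U(r)*10 = (-1)**2*10 = 1*10 = 10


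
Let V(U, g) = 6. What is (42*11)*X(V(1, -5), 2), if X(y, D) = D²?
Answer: 1848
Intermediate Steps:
(42*11)*X(V(1, -5), 2) = (42*11)*2² = 462*4 = 1848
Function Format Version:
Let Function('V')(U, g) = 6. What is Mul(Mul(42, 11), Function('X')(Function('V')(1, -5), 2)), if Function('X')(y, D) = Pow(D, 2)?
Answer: 1848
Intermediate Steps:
Mul(Mul(42, 11), Function('X')(Function('V')(1, -5), 2)) = Mul(Mul(42, 11), Pow(2, 2)) = Mul(462, 4) = 1848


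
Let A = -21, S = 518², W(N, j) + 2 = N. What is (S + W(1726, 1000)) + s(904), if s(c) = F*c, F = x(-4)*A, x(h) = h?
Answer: 345984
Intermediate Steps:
W(N, j) = -2 + N
S = 268324
F = 84 (F = -4*(-21) = 84)
s(c) = 84*c
(S + W(1726, 1000)) + s(904) = (268324 + (-2 + 1726)) + 84*904 = (268324 + 1724) + 75936 = 270048 + 75936 = 345984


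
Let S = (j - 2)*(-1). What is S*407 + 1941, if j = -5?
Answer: 4790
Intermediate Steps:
S = 7 (S = (-5 - 2)*(-1) = -7*(-1) = 7)
S*407 + 1941 = 7*407 + 1941 = 2849 + 1941 = 4790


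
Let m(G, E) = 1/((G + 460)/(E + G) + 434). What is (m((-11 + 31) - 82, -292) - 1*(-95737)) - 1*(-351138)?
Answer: 34239115802/76619 ≈ 4.4688e+5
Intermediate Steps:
m(G, E) = 1/(434 + (460 + G)/(E + G)) (m(G, E) = 1/((460 + G)/(E + G) + 434) = 1/(434 + (460 + G)/(E + G)))
(m((-11 + 31) - 82, -292) - 1*(-95737)) - 1*(-351138) = ((-292 + ((-11 + 31) - 82))/(460 + 434*(-292) + 435*((-11 + 31) - 82)) - 1*(-95737)) - 1*(-351138) = ((-292 + (20 - 82))/(460 - 126728 + 435*(20 - 82)) + 95737) + 351138 = ((-292 - 62)/(460 - 126728 + 435*(-62)) + 95737) + 351138 = (-354/(460 - 126728 - 26970) + 95737) + 351138 = (-354/(-153238) + 95737) + 351138 = (-1/153238*(-354) + 95737) + 351138 = (177/76619 + 95737) + 351138 = 7335273380/76619 + 351138 = 34239115802/76619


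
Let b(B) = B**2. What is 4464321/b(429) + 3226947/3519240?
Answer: 1811656398763/71964938760 ≈ 25.174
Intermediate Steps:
4464321/b(429) + 3226947/3519240 = 4464321/(429**2) + 3226947/3519240 = 4464321/184041 + 3226947*(1/3519240) = 4464321*(1/184041) + 1075649/1173080 = 1488107/61347 + 1075649/1173080 = 1811656398763/71964938760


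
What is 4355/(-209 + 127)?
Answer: -4355/82 ≈ -53.110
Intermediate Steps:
4355/(-209 + 127) = 4355/(-82) = -1/82*4355 = -4355/82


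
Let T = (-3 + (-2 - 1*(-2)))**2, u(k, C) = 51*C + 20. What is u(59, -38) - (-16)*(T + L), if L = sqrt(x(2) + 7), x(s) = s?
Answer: -1726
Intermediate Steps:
L = 3 (L = sqrt(2 + 7) = sqrt(9) = 3)
u(k, C) = 20 + 51*C
T = 9 (T = (-3 + (-2 + 2))**2 = (-3 + 0)**2 = (-3)**2 = 9)
u(59, -38) - (-16)*(T + L) = (20 + 51*(-38)) - (-16)*(9 + 3) = (20 - 1938) - (-16)*12 = -1918 - 1*(-192) = -1918 + 192 = -1726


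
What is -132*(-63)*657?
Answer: 5463612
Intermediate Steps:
-132*(-63)*657 = 8316*657 = 5463612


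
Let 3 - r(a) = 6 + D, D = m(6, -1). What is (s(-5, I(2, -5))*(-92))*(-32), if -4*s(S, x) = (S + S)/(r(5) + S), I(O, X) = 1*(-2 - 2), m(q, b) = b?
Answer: -7360/7 ≈ -1051.4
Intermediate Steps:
I(O, X) = -4 (I(O, X) = 1*(-4) = -4)
D = -1
r(a) = -2 (r(a) = 3 - (6 - 1) = 3 - 1*5 = 3 - 5 = -2)
s(S, x) = -S/(2*(-2 + S)) (s(S, x) = -(S + S)/(4*(-2 + S)) = -2*S/(4*(-2 + S)) = -S/(2*(-2 + S)))
(s(-5, I(2, -5))*(-92))*(-32) = (-1*(-5)/(-4 + 2*(-5))*(-92))*(-32) = (-1*(-5)/(-4 - 10)*(-92))*(-32) = (-1*(-5)/(-14)*(-92))*(-32) = (-1*(-5)*(-1/14)*(-92))*(-32) = -5/14*(-92)*(-32) = (230/7)*(-32) = -7360/7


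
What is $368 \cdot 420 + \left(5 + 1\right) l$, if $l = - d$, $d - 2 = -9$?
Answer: $154602$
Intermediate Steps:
$d = -7$ ($d = 2 - 9 = -7$)
$l = 7$ ($l = \left(-1\right) \left(-7\right) = 7$)
$368 \cdot 420 + \left(5 + 1\right) l = 368 \cdot 420 + \left(5 + 1\right) 7 = 154560 + 6 \cdot 7 = 154560 + 42 = 154602$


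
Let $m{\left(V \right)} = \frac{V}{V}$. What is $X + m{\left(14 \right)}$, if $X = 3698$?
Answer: $3699$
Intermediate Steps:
$m{\left(V \right)} = 1$
$X + m{\left(14 \right)} = 3698 + 1 = 3699$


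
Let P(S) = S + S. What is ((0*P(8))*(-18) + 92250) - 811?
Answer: 91439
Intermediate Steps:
P(S) = 2*S
((0*P(8))*(-18) + 92250) - 811 = ((0*(2*8))*(-18) + 92250) - 811 = ((0*16)*(-18) + 92250) - 811 = (0*(-18) + 92250) - 811 = (0 + 92250) - 811 = 92250 - 811 = 91439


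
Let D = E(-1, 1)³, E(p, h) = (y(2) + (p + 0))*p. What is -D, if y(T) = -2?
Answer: -27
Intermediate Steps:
E(p, h) = p*(-2 + p) (E(p, h) = (-2 + (p + 0))*p = (-2 + p)*p = p*(-2 + p))
D = 27 (D = (-(-2 - 1))³ = (-1*(-3))³ = 3³ = 27)
-D = -1*27 = -27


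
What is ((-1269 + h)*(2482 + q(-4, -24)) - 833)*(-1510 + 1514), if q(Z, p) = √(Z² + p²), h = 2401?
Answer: 11235164 + 18112*√37 ≈ 1.1345e+7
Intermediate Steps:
((-1269 + h)*(2482 + q(-4, -24)) - 833)*(-1510 + 1514) = ((-1269 + 2401)*(2482 + √((-4)² + (-24)²)) - 833)*(-1510 + 1514) = (1132*(2482 + √(16 + 576)) - 833)*4 = (1132*(2482 + √592) - 833)*4 = (1132*(2482 + 4*√37) - 833)*4 = ((2809624 + 4528*√37) - 833)*4 = (2808791 + 4528*√37)*4 = 11235164 + 18112*√37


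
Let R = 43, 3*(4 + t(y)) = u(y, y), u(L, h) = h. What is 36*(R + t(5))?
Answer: 1464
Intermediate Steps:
t(y) = -4 + y/3
36*(R + t(5)) = 36*(43 + (-4 + (1/3)*5)) = 36*(43 + (-4 + 5/3)) = 36*(43 - 7/3) = 36*(122/3) = 1464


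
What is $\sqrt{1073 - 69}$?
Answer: $2 \sqrt{251} \approx 31.686$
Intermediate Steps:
$\sqrt{1073 - 69} = \sqrt{1004} = 2 \sqrt{251}$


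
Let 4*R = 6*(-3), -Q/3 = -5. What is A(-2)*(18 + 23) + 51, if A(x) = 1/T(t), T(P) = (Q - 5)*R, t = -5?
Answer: 2254/45 ≈ 50.089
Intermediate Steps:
Q = 15 (Q = -3*(-5) = 15)
R = -9/2 (R = (6*(-3))/4 = (¼)*(-18) = -9/2 ≈ -4.5000)
T(P) = -45 (T(P) = (15 - 5)*(-9/2) = 10*(-9/2) = -45)
A(x) = -1/45 (A(x) = 1/(-45) = -1/45)
A(-2)*(18 + 23) + 51 = -(18 + 23)/45 + 51 = -1/45*41 + 51 = -41/45 + 51 = 2254/45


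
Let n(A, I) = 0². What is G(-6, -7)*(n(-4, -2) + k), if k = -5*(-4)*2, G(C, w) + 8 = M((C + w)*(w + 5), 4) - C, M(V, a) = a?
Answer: 80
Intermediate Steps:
n(A, I) = 0
G(C, w) = -4 - C (G(C, w) = -8 + (4 - C) = -4 - C)
k = 40 (k = 20*2 = 40)
G(-6, -7)*(n(-4, -2) + k) = (-4 - 1*(-6))*(0 + 40) = (-4 + 6)*40 = 2*40 = 80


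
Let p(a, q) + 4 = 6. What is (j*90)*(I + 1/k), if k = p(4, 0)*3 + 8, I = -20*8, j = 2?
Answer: -201510/7 ≈ -28787.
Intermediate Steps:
p(a, q) = 2 (p(a, q) = -4 + 6 = 2)
I = -160
k = 14 (k = 2*3 + 8 = 6 + 8 = 14)
(j*90)*(I + 1/k) = (2*90)*(-160 + 1/14) = 180*(-160 + 1/14) = 180*(-2239/14) = -201510/7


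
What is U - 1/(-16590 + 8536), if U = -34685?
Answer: -279352989/8054 ≈ -34685.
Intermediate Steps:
U - 1/(-16590 + 8536) = -34685 - 1/(-16590 + 8536) = -34685 - 1/(-8054) = -34685 - 1*(-1/8054) = -34685 + 1/8054 = -279352989/8054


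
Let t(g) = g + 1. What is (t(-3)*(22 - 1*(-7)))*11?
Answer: -638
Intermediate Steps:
t(g) = 1 + g
(t(-3)*(22 - 1*(-7)))*11 = ((1 - 3)*(22 - 1*(-7)))*11 = -2*(22 + 7)*11 = -2*29*11 = -58*11 = -638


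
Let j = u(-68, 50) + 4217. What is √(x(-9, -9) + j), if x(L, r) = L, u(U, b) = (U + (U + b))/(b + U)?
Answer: √37915/3 ≈ 64.906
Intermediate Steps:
u(U, b) = (b + 2*U)/(U + b)
j = 37996/9 (j = (50 + 2*(-68))/(-68 + 50) + 4217 = (50 - 136)/(-18) + 4217 = -1/18*(-86) + 4217 = 43/9 + 4217 = 37996/9 ≈ 4221.8)
√(x(-9, -9) + j) = √(-9 + 37996/9) = √(37915/9) = √37915/3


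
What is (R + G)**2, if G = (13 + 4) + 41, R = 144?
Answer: 40804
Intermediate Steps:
G = 58 (G = 17 + 41 = 58)
(R + G)**2 = (144 + 58)**2 = 202**2 = 40804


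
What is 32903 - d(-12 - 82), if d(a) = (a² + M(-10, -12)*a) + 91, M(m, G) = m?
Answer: 23036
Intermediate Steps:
d(a) = 91 + a² - 10*a (d(a) = (a² - 10*a) + 91 = 91 + a² - 10*a)
32903 - d(-12 - 82) = 32903 - (91 + (-12 - 82)² - 10*(-12 - 82)) = 32903 - (91 + (-94)² - 10*(-94)) = 32903 - (91 + 8836 + 940) = 32903 - 1*9867 = 32903 - 9867 = 23036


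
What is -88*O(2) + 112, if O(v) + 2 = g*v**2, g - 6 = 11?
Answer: -5696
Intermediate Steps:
g = 17 (g = 6 + 11 = 17)
O(v) = -2 + 17*v**2
-88*O(2) + 112 = -88*(-2 + 17*2**2) + 112 = -88*(-2 + 17*4) + 112 = -88*(-2 + 68) + 112 = -88*66 + 112 = -5808 + 112 = -5696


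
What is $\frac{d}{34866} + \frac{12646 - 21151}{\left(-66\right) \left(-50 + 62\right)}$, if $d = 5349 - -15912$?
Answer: $\frac{5803223}{511368} \approx 11.348$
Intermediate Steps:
$d = 21261$ ($d = 5349 + 15912 = 21261$)
$\frac{d}{34866} + \frac{12646 - 21151}{\left(-66\right) \left(-50 + 62\right)} = \frac{21261}{34866} + \frac{12646 - 21151}{\left(-66\right) \left(-50 + 62\right)} = 21261 \cdot \frac{1}{34866} - \frac{8505}{\left(-66\right) 12} = \frac{7087}{11622} - \frac{8505}{-792} = \frac{7087}{11622} - - \frac{945}{88} = \frac{7087}{11622} + \frac{945}{88} = \frac{5803223}{511368}$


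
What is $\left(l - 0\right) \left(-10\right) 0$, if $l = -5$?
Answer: $0$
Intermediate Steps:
$\left(l - 0\right) \left(-10\right) 0 = \left(-5 - 0\right) \left(-10\right) 0 = \left(-5 + 0\right) \left(-10\right) 0 = \left(-5\right) \left(-10\right) 0 = 50 \cdot 0 = 0$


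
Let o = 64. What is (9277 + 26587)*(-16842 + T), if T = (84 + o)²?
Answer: 181543568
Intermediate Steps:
T = 21904 (T = (84 + 64)² = 148² = 21904)
(9277 + 26587)*(-16842 + T) = (9277 + 26587)*(-16842 + 21904) = 35864*5062 = 181543568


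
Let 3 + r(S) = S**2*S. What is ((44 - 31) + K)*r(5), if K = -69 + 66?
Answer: 1220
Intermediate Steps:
r(S) = -3 + S**3 (r(S) = -3 + S**2*S = -3 + S**3)
K = -3
((44 - 31) + K)*r(5) = ((44 - 31) - 3)*(-3 + 5**3) = (13 - 3)*(-3 + 125) = 10*122 = 1220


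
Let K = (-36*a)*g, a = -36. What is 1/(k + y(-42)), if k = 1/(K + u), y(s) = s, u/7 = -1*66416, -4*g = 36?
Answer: -476576/20016193 ≈ -0.023810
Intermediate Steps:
g = -9 (g = -¼*36 = -9)
u = -464912 (u = 7*(-1*66416) = 7*(-66416) = -464912)
K = -11664 (K = -36*(-36)*(-9) = 1296*(-9) = -11664)
k = -1/476576 (k = 1/(-11664 - 464912) = 1/(-476576) = -1/476576 ≈ -2.0983e-6)
1/(k + y(-42)) = 1/(-1/476576 - 42) = 1/(-20016193/476576) = -476576/20016193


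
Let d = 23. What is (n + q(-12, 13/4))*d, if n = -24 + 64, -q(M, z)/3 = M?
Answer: 1748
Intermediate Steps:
q(M, z) = -3*M
n = 40
(n + q(-12, 13/4))*d = (40 - 3*(-12))*23 = (40 + 36)*23 = 76*23 = 1748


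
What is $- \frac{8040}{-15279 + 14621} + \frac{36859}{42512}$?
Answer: $\frac{183024851}{13986448} \approx 13.086$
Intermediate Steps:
$- \frac{8040}{-15279 + 14621} + \frac{36859}{42512} = - \frac{8040}{-658} + 36859 \cdot \frac{1}{42512} = \left(-8040\right) \left(- \frac{1}{658}\right) + \frac{36859}{42512} = \frac{4020}{329} + \frac{36859}{42512} = \frac{183024851}{13986448}$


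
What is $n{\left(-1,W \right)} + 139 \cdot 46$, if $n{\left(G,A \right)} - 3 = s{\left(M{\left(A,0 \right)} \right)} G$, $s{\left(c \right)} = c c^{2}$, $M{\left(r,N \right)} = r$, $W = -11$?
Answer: $7728$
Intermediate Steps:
$s{\left(c \right)} = c^{3}$
$n{\left(G,A \right)} = 3 + G A^{3}$ ($n{\left(G,A \right)} = 3 + A^{3} G = 3 + G A^{3}$)
$n{\left(-1,W \right)} + 139 \cdot 46 = \left(3 - \left(-11\right)^{3}\right) + 139 \cdot 46 = \left(3 - -1331\right) + 6394 = \left(3 + 1331\right) + 6394 = 1334 + 6394 = 7728$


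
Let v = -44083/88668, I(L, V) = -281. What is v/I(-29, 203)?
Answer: 44083/24915708 ≈ 0.0017693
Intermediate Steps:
v = -44083/88668 (v = -44083*1/88668 = -44083/88668 ≈ -0.49717)
v/I(-29, 203) = -44083/88668/(-281) = -44083/88668*(-1/281) = 44083/24915708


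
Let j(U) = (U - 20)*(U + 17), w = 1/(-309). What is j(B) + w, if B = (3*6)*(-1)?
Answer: 11741/309 ≈ 37.997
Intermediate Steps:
B = -18 (B = 18*(-1) = -18)
w = -1/309 ≈ -0.0032362
j(U) = (-20 + U)*(17 + U)
j(B) + w = (-340 + (-18)**2 - 3*(-18)) - 1/309 = (-340 + 324 + 54) - 1/309 = 38 - 1/309 = 11741/309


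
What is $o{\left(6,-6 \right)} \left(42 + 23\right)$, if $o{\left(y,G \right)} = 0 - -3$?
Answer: $195$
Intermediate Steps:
$o{\left(y,G \right)} = 3$ ($o{\left(y,G \right)} = 0 + 3 = 3$)
$o{\left(6,-6 \right)} \left(42 + 23\right) = 3 \left(42 + 23\right) = 3 \cdot 65 = 195$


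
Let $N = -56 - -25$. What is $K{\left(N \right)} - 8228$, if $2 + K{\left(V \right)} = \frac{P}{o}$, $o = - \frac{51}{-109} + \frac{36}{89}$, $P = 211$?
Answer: $- \frac{67603579}{8463} \approx -7988.1$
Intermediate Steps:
$N = -31$ ($N = -56 + 25 = -31$)
$o = \frac{8463}{9701}$ ($o = \left(-51\right) \left(- \frac{1}{109}\right) + 36 \cdot \frac{1}{89} = \frac{51}{109} + \frac{36}{89} = \frac{8463}{9701} \approx 0.87238$)
$K{\left(V \right)} = \frac{2029985}{8463}$ ($K{\left(V \right)} = -2 + \frac{211}{\frac{8463}{9701}} = -2 + 211 \cdot \frac{9701}{8463} = -2 + \frac{2046911}{8463} = \frac{2029985}{8463}$)
$K{\left(N \right)} - 8228 = \frac{2029985}{8463} - 8228 = - \frac{67603579}{8463}$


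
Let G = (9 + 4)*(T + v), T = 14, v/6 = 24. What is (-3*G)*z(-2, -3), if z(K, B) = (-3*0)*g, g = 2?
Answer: 0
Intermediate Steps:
v = 144 (v = 6*24 = 144)
G = 2054 (G = (9 + 4)*(14 + 144) = 13*158 = 2054)
z(K, B) = 0 (z(K, B) = -3*0*2 = 0*2 = 0)
(-3*G)*z(-2, -3) = -3*2054*0 = -6162*0 = 0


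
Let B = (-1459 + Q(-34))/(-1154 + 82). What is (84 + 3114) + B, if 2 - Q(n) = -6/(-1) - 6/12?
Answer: 6859437/2144 ≈ 3199.4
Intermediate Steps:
Q(n) = -7/2 (Q(n) = 2 - (-6/(-1) - 6/12) = 2 - (-6*(-1) - 6*1/12) = 2 - (6 - ½) = 2 - 1*11/2 = 2 - 11/2 = -7/2)
B = 2925/2144 (B = (-1459 - 7/2)/(-1154 + 82) = -2925/2/(-1072) = -2925/2*(-1/1072) = 2925/2144 ≈ 1.3643)
(84 + 3114) + B = (84 + 3114) + 2925/2144 = 3198 + 2925/2144 = 6859437/2144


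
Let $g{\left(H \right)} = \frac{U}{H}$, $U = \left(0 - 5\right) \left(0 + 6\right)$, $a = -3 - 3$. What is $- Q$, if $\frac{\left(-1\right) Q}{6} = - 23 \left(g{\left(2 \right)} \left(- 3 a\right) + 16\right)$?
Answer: $35052$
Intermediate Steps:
$a = -6$ ($a = -3 - 3 = -6$)
$U = -30$ ($U = \left(-5\right) 6 = -30$)
$g{\left(H \right)} = - \frac{30}{H}$
$Q = -35052$ ($Q = - 6 \left(- 23 \left(- \frac{30}{2} \left(\left(-3\right) \left(-6\right)\right) + 16\right)\right) = - 6 \left(- 23 \left(\left(-30\right) \frac{1}{2} \cdot 18 + 16\right)\right) = - 6 \left(- 23 \left(\left(-15\right) 18 + 16\right)\right) = - 6 \left(- 23 \left(-270 + 16\right)\right) = - 6 \left(\left(-23\right) \left(-254\right)\right) = \left(-6\right) 5842 = -35052$)
$- Q = \left(-1\right) \left(-35052\right) = 35052$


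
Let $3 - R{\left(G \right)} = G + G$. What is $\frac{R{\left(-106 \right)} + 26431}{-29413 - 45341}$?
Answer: $- \frac{4441}{12459} \approx -0.35645$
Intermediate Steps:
$R{\left(G \right)} = 3 - 2 G$ ($R{\left(G \right)} = 3 - \left(G + G\right) = 3 - 2 G$)
$\frac{R{\left(-106 \right)} + 26431}{-29413 - 45341} = \frac{\left(3 - -212\right) + 26431}{-29413 - 45341} = \frac{\left(3 + 212\right) + 26431}{-74754} = \left(215 + 26431\right) \left(- \frac{1}{74754}\right) = 26646 \left(- \frac{1}{74754}\right) = - \frac{4441}{12459}$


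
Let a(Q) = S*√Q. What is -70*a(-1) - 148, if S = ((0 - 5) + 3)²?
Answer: -148 - 280*I ≈ -148.0 - 280.0*I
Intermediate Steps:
S = 4 (S = (-5 + 3)² = (-2)² = 4)
a(Q) = 4*√Q
-70*a(-1) - 148 = -280*√(-1) - 148 = -280*I - 148 = -148 - 280*I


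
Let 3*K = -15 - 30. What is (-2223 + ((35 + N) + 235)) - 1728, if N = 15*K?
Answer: -3906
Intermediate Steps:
K = -15 (K = (-15 - 30)/3 = (⅓)*(-45) = -15)
N = -225 (N = 15*(-15) = -225)
(-2223 + ((35 + N) + 235)) - 1728 = (-2223 + ((35 - 225) + 235)) - 1728 = (-2223 + (-190 + 235)) - 1728 = (-2223 + 45) - 1728 = -2178 - 1728 = -3906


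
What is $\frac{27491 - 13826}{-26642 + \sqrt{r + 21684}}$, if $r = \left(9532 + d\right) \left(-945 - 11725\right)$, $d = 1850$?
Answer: $- \frac{36406293}{85398442} - \frac{2733 i \sqrt{9011766}}{42699221} \approx -0.42631 - 0.19214 i$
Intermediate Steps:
$r = -144209940$ ($r = \left(9532 + 1850\right) \left(-945 - 11725\right) = 11382 \left(-12670\right) = -144209940$)
$\frac{27491 - 13826}{-26642 + \sqrt{r + 21684}} = \frac{27491 - 13826}{-26642 + \sqrt{-144209940 + 21684}} = \frac{13665}{-26642 + \sqrt{-144188256}} = \frac{13665}{-26642 + 4 i \sqrt{9011766}}$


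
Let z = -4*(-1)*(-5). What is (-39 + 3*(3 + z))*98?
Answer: -8820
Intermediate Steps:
z = -20 (z = 4*(-5) = -20)
(-39 + 3*(3 + z))*98 = (-39 + 3*(3 - 20))*98 = (-39 + 3*(-17))*98 = (-39 - 51)*98 = -90*98 = -8820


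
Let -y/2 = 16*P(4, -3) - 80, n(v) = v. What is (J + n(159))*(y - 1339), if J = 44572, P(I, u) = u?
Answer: -48443673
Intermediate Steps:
y = 256 (y = -2*(16*(-3) - 80) = -2*(-48 - 80) = -2*(-128) = 256)
(J + n(159))*(y - 1339) = (44572 + 159)*(256 - 1339) = 44731*(-1083) = -48443673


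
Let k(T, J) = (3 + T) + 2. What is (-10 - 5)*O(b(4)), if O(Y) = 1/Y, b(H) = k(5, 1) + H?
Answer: -15/14 ≈ -1.0714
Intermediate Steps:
k(T, J) = 5 + T
b(H) = 10 + H (b(H) = (5 + 5) + H = 10 + H)
(-10 - 5)*O(b(4)) = (-10 - 5)/(10 + 4) = -15/14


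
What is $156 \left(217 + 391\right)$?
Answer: $94848$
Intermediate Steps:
$156 \left(217 + 391\right) = 156 \cdot 608 = 94848$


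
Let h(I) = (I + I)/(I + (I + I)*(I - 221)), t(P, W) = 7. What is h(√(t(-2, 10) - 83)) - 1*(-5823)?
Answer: 1134232173/194785 - 8*I*√19/194785 ≈ 5823.0 - 0.00017902*I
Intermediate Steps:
h(I) = 2*I/(I + 2*I*(-221 + I)) (h(I) = (2*I)/(I + (2*I)*(-221 + I)) = (2*I)/(I + 2*I*(-221 + I)) = 2*I/(I + 2*I*(-221 + I)))
h(√(t(-2, 10) - 83)) - 1*(-5823) = 2/(-441 + 2*√(7 - 83)) - 1*(-5823) = 2/(-441 + 2*√(-76)) + 5823 = 2/(-441 + 2*(2*I*√19)) + 5823 = 2/(-441 + 4*I*√19) + 5823 = 5823 + 2/(-441 + 4*I*√19)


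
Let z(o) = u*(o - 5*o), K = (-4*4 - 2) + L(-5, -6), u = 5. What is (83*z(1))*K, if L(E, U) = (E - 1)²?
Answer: -29880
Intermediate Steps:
L(E, U) = (-1 + E)²
K = 18 (K = (-4*4 - 2) + (-1 - 5)² = (-16 - 2) + (-6)² = -18 + 36 = 18)
z(o) = -20*o (z(o) = 5*(o - 5*o) = 5*(-4*o) = -20*o)
(83*z(1))*K = (83*(-20*1))*18 = (83*(-20))*18 = -1660*18 = -29880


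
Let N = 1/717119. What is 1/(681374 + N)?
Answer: 717119/488626241507 ≈ 1.4676e-6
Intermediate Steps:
N = 1/717119 ≈ 1.3945e-6
1/(681374 + N) = 1/(681374 + 1/717119) = 1/(488626241507/717119) = 717119/488626241507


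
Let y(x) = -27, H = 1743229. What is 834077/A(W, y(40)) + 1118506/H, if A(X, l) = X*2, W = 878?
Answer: 1455951311169/3061110124 ≈ 475.63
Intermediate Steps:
A(X, l) = 2*X
834077/A(W, y(40)) + 1118506/H = 834077/((2*878)) + 1118506/1743229 = 834077/1756 + 1118506*(1/1743229) = 834077*(1/1756) + 1118506/1743229 = 834077/1756 + 1118506/1743229 = 1455951311169/3061110124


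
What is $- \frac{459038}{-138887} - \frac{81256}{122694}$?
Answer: $\frac{22517903150}{8520300789} \approx 2.6429$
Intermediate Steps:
$- \frac{459038}{-138887} - \frac{81256}{122694} = \left(-459038\right) \left(- \frac{1}{138887}\right) - \frac{40628}{61347} = \frac{459038}{138887} - \frac{40628}{61347} = \frac{22517903150}{8520300789}$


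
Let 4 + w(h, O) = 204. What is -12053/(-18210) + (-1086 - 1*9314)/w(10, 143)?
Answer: -934867/18210 ≈ -51.338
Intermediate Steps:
w(h, O) = 200 (w(h, O) = -4 + 204 = 200)
-12053/(-18210) + (-1086 - 1*9314)/w(10, 143) = -12053/(-18210) + (-1086 - 1*9314)/200 = -12053*(-1/18210) + (-1086 - 9314)*(1/200) = 12053/18210 - 10400*1/200 = 12053/18210 - 52 = -934867/18210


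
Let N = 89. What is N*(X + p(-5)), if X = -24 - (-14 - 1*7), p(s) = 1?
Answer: -178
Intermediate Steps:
X = -3 (X = -24 - (-14 - 7) = -24 - 1*(-21) = -24 + 21 = -3)
N*(X + p(-5)) = 89*(-3 + 1) = 89*(-2) = -178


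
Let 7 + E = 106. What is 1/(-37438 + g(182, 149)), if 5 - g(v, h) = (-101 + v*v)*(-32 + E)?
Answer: -1/2249974 ≈ -4.4445e-7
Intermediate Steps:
E = 99 (E = -7 + 106 = 99)
g(v, h) = 6772 - 67*v² (g(v, h) = 5 - (-101 + v*v)*(-32 + 99) = 5 - (-101 + v²)*67 = 5 - (-6767 + 67*v²) = 5 + (6767 - 67*v²) = 6772 - 67*v²)
1/(-37438 + g(182, 149)) = 1/(-37438 + (6772 - 67*182²)) = 1/(-37438 + (6772 - 67*33124)) = 1/(-37438 + (6772 - 2219308)) = 1/(-37438 - 2212536) = 1/(-2249974) = -1/2249974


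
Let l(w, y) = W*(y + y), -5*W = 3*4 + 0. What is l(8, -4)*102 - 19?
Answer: 9697/5 ≈ 1939.4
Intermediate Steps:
W = -12/5 (W = -(3*4 + 0)/5 = -(12 + 0)/5 = -⅕*12 = -12/5 ≈ -2.4000)
l(w, y) = -24*y/5 (l(w, y) = -12*(y + y)/5 = -24*y/5)
l(8, -4)*102 - 19 = -24/5*(-4)*102 - 19 = (96/5)*102 - 19 = 9792/5 - 19 = 9697/5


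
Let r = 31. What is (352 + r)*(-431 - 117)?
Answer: -209884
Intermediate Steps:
(352 + r)*(-431 - 117) = (352 + 31)*(-431 - 117) = 383*(-548) = -209884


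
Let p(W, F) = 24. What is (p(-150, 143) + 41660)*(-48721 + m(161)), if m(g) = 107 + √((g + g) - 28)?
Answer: -2026425976 + 291788*√6 ≈ -2.0257e+9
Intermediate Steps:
m(g) = 107 + √(-28 + 2*g) (m(g) = 107 + √(2*g - 28) = 107 + √(-28 + 2*g))
(p(-150, 143) + 41660)*(-48721 + m(161)) = (24 + 41660)*(-48721 + (107 + √(-28 + 2*161))) = 41684*(-48721 + (107 + √(-28 + 322))) = 41684*(-48721 + (107 + √294)) = 41684*(-48721 + (107 + 7*√6)) = 41684*(-48614 + 7*√6) = -2026425976 + 291788*√6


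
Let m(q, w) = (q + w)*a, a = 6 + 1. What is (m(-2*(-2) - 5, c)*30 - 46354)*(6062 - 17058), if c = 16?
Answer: 475071184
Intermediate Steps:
a = 7
m(q, w) = 7*q + 7*w (m(q, w) = (q + w)*7 = 7*q + 7*w)
(m(-2*(-2) - 5, c)*30 - 46354)*(6062 - 17058) = ((7*(-2*(-2) - 5) + 7*16)*30 - 46354)*(6062 - 17058) = ((7*(4 - 5) + 112)*30 - 46354)*(-10996) = ((7*(-1) + 112)*30 - 46354)*(-10996) = ((-7 + 112)*30 - 46354)*(-10996) = (105*30 - 46354)*(-10996) = (3150 - 46354)*(-10996) = -43204*(-10996) = 475071184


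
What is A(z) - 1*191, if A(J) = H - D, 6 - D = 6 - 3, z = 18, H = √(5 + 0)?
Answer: -194 + √5 ≈ -191.76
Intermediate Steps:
H = √5 ≈ 2.2361
D = 3 (D = 6 - (6 - 3) = 6 - 1*3 = 6 - 3 = 3)
A(J) = -3 + √5 (A(J) = √5 - 1*3 = √5 - 3 = -3 + √5)
A(z) - 1*191 = (-3 + √5) - 1*191 = (-3 + √5) - 191 = -194 + √5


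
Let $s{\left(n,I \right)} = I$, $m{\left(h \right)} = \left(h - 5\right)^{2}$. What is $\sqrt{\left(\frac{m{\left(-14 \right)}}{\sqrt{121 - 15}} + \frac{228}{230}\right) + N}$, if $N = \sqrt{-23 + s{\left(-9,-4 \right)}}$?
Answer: $\frac{\sqrt{147303960 + 506067850 \sqrt{106} + 445788300 i \sqrt{3}}}{12190} \approx 6.0201 + 0.43157 i$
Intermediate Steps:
$m{\left(h \right)} = \left(-5 + h\right)^{2}$
$N = 3 i \sqrt{3}$ ($N = \sqrt{-23 - 4} = \sqrt{-27} = 3 i \sqrt{3} \approx 5.1962 i$)
$\sqrt{\left(\frac{m{\left(-14 \right)}}{\sqrt{121 - 15}} + \frac{228}{230}\right) + N} = \sqrt{\left(\frac{\left(-5 - 14\right)^{2}}{\sqrt{121 - 15}} + \frac{228}{230}\right) + 3 i \sqrt{3}} = \sqrt{\left(\frac{\left(-19\right)^{2}}{\sqrt{106}} + 228 \cdot \frac{1}{230}\right) + 3 i \sqrt{3}} = \sqrt{\left(361 \frac{\sqrt{106}}{106} + \frac{114}{115}\right) + 3 i \sqrt{3}} = \sqrt{\left(\frac{361 \sqrt{106}}{106} + \frac{114}{115}\right) + 3 i \sqrt{3}} = \sqrt{\left(\frac{114}{115} + \frac{361 \sqrt{106}}{106}\right) + 3 i \sqrt{3}} = \sqrt{\frac{114}{115} + \frac{361 \sqrt{106}}{106} + 3 i \sqrt{3}}$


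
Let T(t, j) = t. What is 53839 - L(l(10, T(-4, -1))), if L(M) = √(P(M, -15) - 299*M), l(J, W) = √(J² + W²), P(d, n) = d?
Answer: 53839 - 2*I*29^(¼)*√149 ≈ 53839.0 - 56.653*I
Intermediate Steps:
L(M) = √298*√(-M) (L(M) = √(M - 299*M) = √(-298*M) = √298*√(-M))
53839 - L(l(10, T(-4, -1))) = 53839 - √298*√(-√(10² + (-4)²)) = 53839 - √298*√(-√(100 + 16)) = 53839 - √298*√(-√116) = 53839 - √298*√(-2*√29) = 53839 - √298*I*√2*29^(¼) = 53839 - 2*I*29^(¼)*√149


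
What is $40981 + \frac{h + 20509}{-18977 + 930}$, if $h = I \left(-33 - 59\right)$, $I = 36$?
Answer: $\frac{739566910}{18047} \approx 40980.0$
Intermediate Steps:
$h = -3312$ ($h = 36 \left(-33 - 59\right) = 36 \left(-92\right) = -3312$)
$40981 + \frac{h + 20509}{-18977 + 930} = 40981 + \frac{-3312 + 20509}{-18977 + 930} = 40981 + \frac{17197}{-18047} = 40981 + 17197 \left(- \frac{1}{18047}\right) = 40981 - \frac{17197}{18047} = \frac{739566910}{18047}$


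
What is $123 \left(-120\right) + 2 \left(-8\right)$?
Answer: $-14776$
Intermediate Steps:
$123 \left(-120\right) + 2 \left(-8\right) = -14760 - 16 = -14776$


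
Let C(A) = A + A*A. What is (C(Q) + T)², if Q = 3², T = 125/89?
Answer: 66178225/7921 ≈ 8354.8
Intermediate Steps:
T = 125/89 (T = 125*(1/89) = 125/89 ≈ 1.4045)
Q = 9
C(A) = A + A²
(C(Q) + T)² = (9*(1 + 9) + 125/89)² = (9*10 + 125/89)² = (90 + 125/89)² = (8135/89)² = 66178225/7921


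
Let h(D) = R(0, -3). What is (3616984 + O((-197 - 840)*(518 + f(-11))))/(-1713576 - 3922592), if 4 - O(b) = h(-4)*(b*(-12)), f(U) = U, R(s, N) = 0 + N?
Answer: -2818039/704521 ≈ -3.9999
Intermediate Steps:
R(s, N) = N
h(D) = -3
O(b) = 4 - 36*b (O(b) = 4 - (-3)*b*(-12) = 4 - (-3)*(-12*b) = 4 - 36*b)
(3616984 + O((-197 - 840)*(518 + f(-11))))/(-1713576 - 3922592) = (3616984 + (4 - 36*(-197 - 840)*(518 - 11)))/(-1713576 - 3922592) = (3616984 + (4 - (-37332)*507))/(-5636168) = (3616984 + (4 - 36*(-525759)))*(-1/5636168) = (3616984 + (4 + 18927324))*(-1/5636168) = (3616984 + 18927328)*(-1/5636168) = 22544312*(-1/5636168) = -2818039/704521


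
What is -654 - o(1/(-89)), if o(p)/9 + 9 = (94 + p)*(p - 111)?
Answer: 739277067/7921 ≈ 93331.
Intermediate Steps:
o(p) = -81 + 9*(-111 + p)*(94 + p) (o(p) = -81 + 9*((94 + p)*(p - 111)) = -81 + 9*((94 + p)*(-111 + p)) = -81 + 9*((-111 + p)*(94 + p)) = -81 + 9*(-111 + p)*(94 + p))
-654 - o(1/(-89)) = -654 - (-93987 - 153/(-89) + 9*(1/(-89))²) = -654 - (-93987 - 153*(-1/89) + 9*(-1/89)²) = -654 - (-93987 + 153/89 + 9*(1/7921)) = -654 - (-93987 + 153/89 + 9/7921) = -654 - 1*(-744457401/7921) = -654 + 744457401/7921 = 739277067/7921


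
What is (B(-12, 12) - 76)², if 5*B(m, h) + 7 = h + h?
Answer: 131769/25 ≈ 5270.8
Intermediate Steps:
B(m, h) = -7/5 + 2*h/5 (B(m, h) = -7/5 + (h + h)/5 = -7/5 + (2*h)/5 = -7/5 + 2*h/5)
(B(-12, 12) - 76)² = ((-7/5 + (⅖)*12) - 76)² = ((-7/5 + 24/5) - 76)² = (17/5 - 76)² = (-363/5)² = 131769/25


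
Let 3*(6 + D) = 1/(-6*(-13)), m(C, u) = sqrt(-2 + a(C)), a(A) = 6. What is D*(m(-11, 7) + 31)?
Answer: -15433/78 ≈ -197.86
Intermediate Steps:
m(C, u) = 2 (m(C, u) = sqrt(-2 + 6) = sqrt(4) = 2)
D = -1403/234 (D = -6 + 1/(3*((-6*(-13)))) = -6 + (1/3)/78 = -6 + (1/3)*(1/78) = -6 + 1/234 = -1403/234 ≈ -5.9957)
D*(m(-11, 7) + 31) = -1403*(2 + 31)/234 = -1403/234*33 = -15433/78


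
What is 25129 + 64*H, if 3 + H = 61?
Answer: 28841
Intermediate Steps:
H = 58 (H = -3 + 61 = 58)
25129 + 64*H = 25129 + 64*58 = 25129 + 3712 = 28841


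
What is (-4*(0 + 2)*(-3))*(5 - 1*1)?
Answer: 96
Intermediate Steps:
(-4*(0 + 2)*(-3))*(5 - 1*1) = (-8*(-3))*(5 - 1) = -4*(-6)*4 = 24*4 = 96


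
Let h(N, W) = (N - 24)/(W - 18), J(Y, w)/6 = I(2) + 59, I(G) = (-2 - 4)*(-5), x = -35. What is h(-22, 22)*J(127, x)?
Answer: -6141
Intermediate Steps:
I(G) = 30 (I(G) = -6*(-5) = 30)
J(Y, w) = 534 (J(Y, w) = 6*(30 + 59) = 6*89 = 534)
h(N, W) = (-24 + N)/(-18 + W)
h(-22, 22)*J(127, x) = ((-24 - 22)/(-18 + 22))*534 = (-46/4)*534 = ((¼)*(-46))*534 = -23/2*534 = -6141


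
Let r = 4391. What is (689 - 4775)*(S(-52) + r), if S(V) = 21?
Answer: -18027432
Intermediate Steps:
(689 - 4775)*(S(-52) + r) = (689 - 4775)*(21 + 4391) = -4086*4412 = -18027432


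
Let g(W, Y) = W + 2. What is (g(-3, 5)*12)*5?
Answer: -60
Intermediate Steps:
g(W, Y) = 2 + W
(g(-3, 5)*12)*5 = ((2 - 3)*12)*5 = -1*12*5 = -12*5 = -60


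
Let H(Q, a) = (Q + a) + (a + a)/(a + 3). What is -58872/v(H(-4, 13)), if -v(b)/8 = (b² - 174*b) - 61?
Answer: -156992/38333 ≈ -4.0955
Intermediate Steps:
H(Q, a) = Q + a + 2*a/(3 + a) (H(Q, a) = (Q + a) + (2*a)/(3 + a) = (Q + a) + 2*a/(3 + a) = Q + a + 2*a/(3 + a))
v(b) = 488 - 8*b² + 1392*b (v(b) = -8*((b² - 174*b) - 61) = -8*(-61 + b² - 174*b) = 488 - 8*b² + 1392*b)
-58872/v(H(-4, 13)) = -58872/(488 - 8*(13² + 3*(-4) + 5*13 - 4*13)²/(3 + 13)² + 1392*((13² + 3*(-4) + 5*13 - 4*13)/(3 + 13))) = -58872/(488 - 8*(169 - 12 + 65 - 52)²/256 + 1392*((169 - 12 + 65 - 52)/16)) = -58872/(488 - 8*((1/16)*170)² + 1392*((1/16)*170)) = -58872/(488 - 8*(85/8)² + 1392*(85/8)) = -58872/(488 - 8*7225/64 + 14790) = -58872/(488 - 7225/8 + 14790) = -58872/114999/8 = -58872*8/114999 = -156992/38333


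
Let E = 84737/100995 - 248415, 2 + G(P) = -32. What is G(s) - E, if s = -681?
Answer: 25085154358/100995 ≈ 2.4838e+5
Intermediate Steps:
G(P) = -34 (G(P) = -2 - 32 = -34)
E = -25088588188/100995 (E = 84737*(1/100995) - 248415 = 84737/100995 - 248415 = -25088588188/100995 ≈ -2.4841e+5)
G(s) - E = -34 - 1*(-25088588188/100995) = -34 + 25088588188/100995 = 25085154358/100995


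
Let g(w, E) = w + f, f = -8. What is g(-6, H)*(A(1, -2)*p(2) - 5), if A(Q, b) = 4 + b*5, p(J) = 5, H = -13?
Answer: 490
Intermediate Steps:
g(w, E) = -8 + w (g(w, E) = w - 8 = -8 + w)
A(Q, b) = 4 + 5*b
g(-6, H)*(A(1, -2)*p(2) - 5) = (-8 - 6)*((4 + 5*(-2))*5 - 5) = -14*((4 - 10)*5 - 5) = -14*(-6*5 - 5) = -14*(-30 - 5) = -14*(-35) = 490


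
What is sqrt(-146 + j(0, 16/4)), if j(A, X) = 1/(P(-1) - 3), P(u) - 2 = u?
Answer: I*sqrt(586)/2 ≈ 12.104*I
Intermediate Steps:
P(u) = 2 + u
j(A, X) = -1/2 (j(A, X) = 1/((2 - 1) - 3) = 1/(1 - 3) = 1/(-2) = -1/2)
sqrt(-146 + j(0, 16/4)) = sqrt(-146 - 1/2) = sqrt(-293/2) = I*sqrt(586)/2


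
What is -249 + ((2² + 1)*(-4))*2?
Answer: -289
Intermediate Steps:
-249 + ((2² + 1)*(-4))*2 = -249 + ((4 + 1)*(-4))*2 = -249 + (5*(-4))*2 = -249 - 20*2 = -249 - 40 = -289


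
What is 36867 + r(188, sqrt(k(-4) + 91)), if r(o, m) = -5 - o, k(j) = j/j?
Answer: 36674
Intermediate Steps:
k(j) = 1
36867 + r(188, sqrt(k(-4) + 91)) = 36867 + (-5 - 1*188) = 36867 + (-5 - 188) = 36867 - 193 = 36674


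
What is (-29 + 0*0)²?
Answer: 841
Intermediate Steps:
(-29 + 0*0)² = (-29 + 0)² = (-29)² = 841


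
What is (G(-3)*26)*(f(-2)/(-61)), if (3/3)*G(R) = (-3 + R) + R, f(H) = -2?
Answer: -468/61 ≈ -7.6721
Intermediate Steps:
G(R) = -3 + 2*R (G(R) = (-3 + R) + R = -3 + 2*R)
(G(-3)*26)*(f(-2)/(-61)) = ((-3 + 2*(-3))*26)*(-2/(-61)) = ((-3 - 6)*26)*(-2*(-1/61)) = -9*26*(2/61) = -234*2/61 = -468/61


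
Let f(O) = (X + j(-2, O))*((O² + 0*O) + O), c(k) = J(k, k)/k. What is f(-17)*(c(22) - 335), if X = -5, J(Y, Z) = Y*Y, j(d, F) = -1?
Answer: 510816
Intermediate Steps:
J(Y, Z) = Y²
c(k) = k (c(k) = k²/k = k)
f(O) = -6*O - 6*O² (f(O) = (-5 - 1)*((O² + 0*O) + O) = -6*((O² + 0) + O) = -6*(O² + O) = -6*(O + O²) = -6*O - 6*O²)
f(-17)*(c(22) - 335) = (6*(-17)*(-1 - 1*(-17)))*(22 - 335) = (6*(-17)*(-1 + 17))*(-313) = (6*(-17)*16)*(-313) = -1632*(-313) = 510816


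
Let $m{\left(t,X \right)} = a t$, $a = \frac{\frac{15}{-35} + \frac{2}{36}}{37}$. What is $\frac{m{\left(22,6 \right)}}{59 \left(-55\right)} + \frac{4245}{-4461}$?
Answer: $- \frac{972947786}{1022528115} \approx -0.95151$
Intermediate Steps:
$a = - \frac{47}{4662}$ ($a = \left(15 \left(- \frac{1}{35}\right) + 2 \cdot \frac{1}{36}\right) \frac{1}{37} = \left(- \frac{3}{7} + \frac{1}{18}\right) \frac{1}{37} = \left(- \frac{47}{126}\right) \frac{1}{37} = - \frac{47}{4662} \approx -0.010082$)
$m{\left(t,X \right)} = - \frac{47 t}{4662}$
$\frac{m{\left(22,6 \right)}}{59 \left(-55\right)} + \frac{4245}{-4461} = \frac{\left(- \frac{47}{4662}\right) 22}{59 \left(-55\right)} + \frac{4245}{-4461} = - \frac{517}{2331 \left(-3245\right)} + 4245 \left(- \frac{1}{4461}\right) = \left(- \frac{517}{2331}\right) \left(- \frac{1}{3245}\right) - \frac{1415}{1487} = \frac{47}{687645} - \frac{1415}{1487} = - \frac{972947786}{1022528115}$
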